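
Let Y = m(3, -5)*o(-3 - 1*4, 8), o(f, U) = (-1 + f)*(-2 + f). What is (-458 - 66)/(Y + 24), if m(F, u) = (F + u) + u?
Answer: 131/120 ≈ 1.0917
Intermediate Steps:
m(F, u) = F + 2*u
Y = -504 (Y = (3 + 2*(-5))*(2 + (-3 - 1*4)**2 - 3*(-3 - 1*4)) = (3 - 10)*(2 + (-3 - 4)**2 - 3*(-3 - 4)) = -7*(2 + (-7)**2 - 3*(-7)) = -7*(2 + 49 + 21) = -7*72 = -504)
(-458 - 66)/(Y + 24) = (-458 - 66)/(-504 + 24) = -524/(-480) = -524*(-1/480) = 131/120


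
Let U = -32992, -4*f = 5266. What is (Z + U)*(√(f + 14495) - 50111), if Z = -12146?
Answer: 2261910318 - 22569*√52714 ≈ 2.2567e+9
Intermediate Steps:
f = -2633/2 (f = -¼*5266 = -2633/2 ≈ -1316.5)
(Z + U)*(√(f + 14495) - 50111) = (-12146 - 32992)*(√(-2633/2 + 14495) - 50111) = -45138*(√(26357/2) - 50111) = -45138*(√52714/2 - 50111) = -45138*(-50111 + √52714/2) = 2261910318 - 22569*√52714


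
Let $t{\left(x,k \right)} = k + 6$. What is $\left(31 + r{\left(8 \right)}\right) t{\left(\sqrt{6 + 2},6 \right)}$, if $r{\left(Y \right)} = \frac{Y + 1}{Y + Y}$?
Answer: $\frac{1515}{4} \approx 378.75$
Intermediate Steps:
$t{\left(x,k \right)} = 6 + k$
$r{\left(Y \right)} = \frac{1 + Y}{2 Y}$
$\left(31 + r{\left(8 \right)}\right) t{\left(\sqrt{6 + 2},6 \right)} = \left(31 + \frac{1 + 8}{2 \cdot 8}\right) \left(6 + 6\right) = \left(31 + \frac{1}{2} \cdot \frac{1}{8} \cdot 9\right) 12 = \left(31 + \frac{9}{16}\right) 12 = \frac{505}{16} \cdot 12 = \frac{1515}{4}$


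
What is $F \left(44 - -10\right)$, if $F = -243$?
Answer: $-13122$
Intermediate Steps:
$F \left(44 - -10\right) = - 243 \left(44 - -10\right) = - 243 \left(44 + 10\right) = \left(-243\right) 54 = -13122$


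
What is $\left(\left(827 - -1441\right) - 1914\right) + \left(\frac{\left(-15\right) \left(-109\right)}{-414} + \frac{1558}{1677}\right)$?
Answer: $\frac{27075281}{77142} \approx 350.98$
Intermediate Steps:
$\left(\left(827 - -1441\right) - 1914\right) + \left(\frac{\left(-15\right) \left(-109\right)}{-414} + \frac{1558}{1677}\right) = \left(\left(827 + 1441\right) - 1914\right) + \left(1635 \left(- \frac{1}{414}\right) + 1558 \cdot \frac{1}{1677}\right) = \left(2268 - 1914\right) + \left(- \frac{545}{138} + \frac{1558}{1677}\right) = 354 - \frac{232987}{77142} = \frac{27075281}{77142}$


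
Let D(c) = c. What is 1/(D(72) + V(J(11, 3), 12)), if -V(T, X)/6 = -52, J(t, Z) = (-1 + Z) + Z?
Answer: 1/384 ≈ 0.0026042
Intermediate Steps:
J(t, Z) = -1 + 2*Z
V(T, X) = 312 (V(T, X) = -6*(-52) = 312)
1/(D(72) + V(J(11, 3), 12)) = 1/(72 + 312) = 1/384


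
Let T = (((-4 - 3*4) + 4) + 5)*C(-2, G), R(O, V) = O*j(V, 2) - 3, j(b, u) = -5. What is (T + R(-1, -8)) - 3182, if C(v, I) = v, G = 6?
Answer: -3166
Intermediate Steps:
R(O, V) = -3 - 5*O (R(O, V) = O*(-5) - 3 = -5*O - 3 = -3 - 5*O)
T = 14 (T = (((-4 - 3*4) + 4) + 5)*(-2) = (((-4 - 12) + 4) + 5)*(-2) = ((-16 + 4) + 5)*(-2) = (-12 + 5)*(-2) = -7*(-2) = 14)
(T + R(-1, -8)) - 3182 = (14 + (-3 - 5*(-1))) - 3182 = (14 + (-3 + 5)) - 3182 = (14 + 2) - 3182 = 16 - 3182 = -3166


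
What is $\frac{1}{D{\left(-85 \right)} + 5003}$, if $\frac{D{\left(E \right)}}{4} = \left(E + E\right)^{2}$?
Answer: $\frac{1}{120603} \approx 8.2917 \cdot 10^{-6}$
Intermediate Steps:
$D{\left(E \right)} = 16 E^{2}$ ($D{\left(E \right)} = 4 \left(E + E\right)^{2} = 4 \left(2 E\right)^{2} = 4 \cdot 4 E^{2} = 16 E^{2}$)
$\frac{1}{D{\left(-85 \right)} + 5003} = \frac{1}{16 \left(-85\right)^{2} + 5003} = \frac{1}{16 \cdot 7225 + 5003} = \frac{1}{115600 + 5003} = \frac{1}{120603}$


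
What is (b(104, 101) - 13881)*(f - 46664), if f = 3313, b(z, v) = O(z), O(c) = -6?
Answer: 602015337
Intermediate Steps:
b(z, v) = -6
(b(104, 101) - 13881)*(f - 46664) = (-6 - 13881)*(3313 - 46664) = -13887*(-43351) = 602015337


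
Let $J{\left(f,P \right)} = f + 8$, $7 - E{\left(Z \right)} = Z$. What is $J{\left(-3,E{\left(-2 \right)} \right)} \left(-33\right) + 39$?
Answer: $-126$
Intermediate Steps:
$E{\left(Z \right)} = 7 - Z$
$J{\left(f,P \right)} = 8 + f$
$J{\left(-3,E{\left(-2 \right)} \right)} \left(-33\right) + 39 = \left(8 - 3\right) \left(-33\right) + 39 = 5 \left(-33\right) + 39 = -165 + 39 = -126$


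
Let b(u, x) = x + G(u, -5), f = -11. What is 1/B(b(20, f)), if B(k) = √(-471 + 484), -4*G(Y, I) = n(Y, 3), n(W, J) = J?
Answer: √13/13 ≈ 0.27735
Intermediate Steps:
G(Y, I) = -¾ (G(Y, I) = -¼*3 = -¾)
b(u, x) = -¾ + x (b(u, x) = x - ¾ = -¾ + x)
B(k) = √13
1/B(b(20, f)) = 1/(√13) = √13/13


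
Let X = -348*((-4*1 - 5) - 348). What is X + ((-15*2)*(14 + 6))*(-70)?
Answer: 166236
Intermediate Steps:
X = 124236 (X = -348*((-4 - 5) - 348) = -348*(-9 - 348) = -348*(-357) = 124236)
X + ((-15*2)*(14 + 6))*(-70) = 124236 + ((-15*2)*(14 + 6))*(-70) = 124236 - 30*20*(-70) = 124236 - 600*(-70) = 124236 + 42000 = 166236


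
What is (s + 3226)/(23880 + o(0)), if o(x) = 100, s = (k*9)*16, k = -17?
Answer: 389/11990 ≈ 0.032444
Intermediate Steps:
s = -2448 (s = -17*9*16 = -153*16 = -2448)
(s + 3226)/(23880 + o(0)) = (-2448 + 3226)/(23880 + 100) = 778/23980 = 778*(1/23980) = 389/11990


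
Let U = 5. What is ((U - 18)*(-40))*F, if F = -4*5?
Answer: -10400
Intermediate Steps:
F = -20
((U - 18)*(-40))*F = ((5 - 18)*(-40))*(-20) = -13*(-40)*(-20) = 520*(-20) = -10400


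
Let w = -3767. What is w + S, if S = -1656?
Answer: -5423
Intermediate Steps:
w + S = -3767 - 1656 = -5423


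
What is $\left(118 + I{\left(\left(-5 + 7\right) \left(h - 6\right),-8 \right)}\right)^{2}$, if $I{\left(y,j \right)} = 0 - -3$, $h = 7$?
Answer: $14641$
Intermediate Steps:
$I{\left(y,j \right)} = 3$ ($I{\left(y,j \right)} = 0 + 3 = 3$)
$\left(118 + I{\left(\left(-5 + 7\right) \left(h - 6\right),-8 \right)}\right)^{2} = \left(118 + 3\right)^{2} = 121^{2} = 14641$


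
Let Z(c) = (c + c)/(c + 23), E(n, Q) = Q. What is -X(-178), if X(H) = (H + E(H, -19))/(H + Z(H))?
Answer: -30535/27234 ≈ -1.1212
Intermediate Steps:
Z(c) = 2*c/(23 + c) (Z(c) = (2*c)/(23 + c) = 2*c/(23 + c))
X(H) = (-19 + H)/(H + 2*H/(23 + H)) (X(H) = (H - 19)/(H + 2*H/(23 + H)) = (-19 + H)/(H + 2*H/(23 + H)))
-X(-178) = -(-19 - 178)*(23 - 178)/((-178)*(25 - 178)) = -(-1)*(-197)*(-155)/(178*(-153)) = -(-1)*(-1)*(-197)*(-155)/(178*153) = -1*30535/27234 = -30535/27234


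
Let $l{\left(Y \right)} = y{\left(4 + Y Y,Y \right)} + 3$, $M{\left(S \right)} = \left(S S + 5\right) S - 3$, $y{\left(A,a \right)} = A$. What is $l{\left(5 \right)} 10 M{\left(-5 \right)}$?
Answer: $-48960$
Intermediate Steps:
$M{\left(S \right)} = -3 + S \left(5 + S^{2}\right)$ ($M{\left(S \right)} = \left(S^{2} + 5\right) S - 3 = \left(5 + S^{2}\right) S - 3 = S \left(5 + S^{2}\right) - 3 = -3 + S \left(5 + S^{2}\right)$)
$l{\left(Y \right)} = 7 + Y^{2}$ ($l{\left(Y \right)} = \left(4 + Y Y\right) + 3 = \left(4 + Y^{2}\right) + 3 = 7 + Y^{2}$)
$l{\left(5 \right)} 10 M{\left(-5 \right)} = \left(7 + 5^{2}\right) 10 \left(-3 + \left(-5\right)^{3} + 5 \left(-5\right)\right) = \left(7 + 25\right) 10 \left(-3 - 125 - 25\right) = 32 \cdot 10 \left(-153\right) = 320 \left(-153\right) = -48960$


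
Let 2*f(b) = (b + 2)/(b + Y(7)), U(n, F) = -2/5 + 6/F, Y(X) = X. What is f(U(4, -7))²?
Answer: 169/40401 ≈ 0.0041831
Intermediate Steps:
U(n, F) = -⅖ + 6/F (U(n, F) = -2*⅕ + 6/F = -⅖ + 6/F)
f(b) = (2 + b)/(2*(7 + b)) (f(b) = ((b + 2)/(b + 7))/2 = ((2 + b)/(7 + b))/2 = (2 + b)/(2*(7 + b)))
f(U(4, -7))² = ((2 + (-⅖ + 6/(-7)))/(2*(7 + (-⅖ + 6/(-7)))))² = ((2 + (-⅖ + 6*(-⅐)))/(2*(7 + (-⅖ + 6*(-⅐)))))² = ((2 + (-⅖ - 6/7))/(2*(7 + (-⅖ - 6/7))))² = ((2 - 44/35)/(2*(7 - 44/35)))² = ((½)*(26/35)/(201/35))² = ((½)*(35/201)*(26/35))² = (13/201)² = 169/40401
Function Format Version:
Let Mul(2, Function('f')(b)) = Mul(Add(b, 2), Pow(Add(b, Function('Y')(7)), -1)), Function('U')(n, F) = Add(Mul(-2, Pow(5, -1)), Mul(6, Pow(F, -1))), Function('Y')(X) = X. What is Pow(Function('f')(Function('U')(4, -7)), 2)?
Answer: Rational(169, 40401) ≈ 0.0041831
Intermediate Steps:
Function('U')(n, F) = Add(Rational(-2, 5), Mul(6, Pow(F, -1))) (Function('U')(n, F) = Add(Mul(-2, Rational(1, 5)), Mul(6, Pow(F, -1))) = Add(Rational(-2, 5), Mul(6, Pow(F, -1))))
Function('f')(b) = Mul(Rational(1, 2), Pow(Add(7, b), -1), Add(2, b)) (Function('f')(b) = Mul(Rational(1, 2), Mul(Add(b, 2), Pow(Add(b, 7), -1))) = Mul(Rational(1, 2), Mul(Add(2, b), Pow(Add(7, b), -1))) = Mul(Rational(1, 2), Mul(Pow(Add(7, b), -1), Add(2, b))) = Mul(Rational(1, 2), Pow(Add(7, b), -1), Add(2, b)))
Pow(Function('f')(Function('U')(4, -7)), 2) = Pow(Mul(Rational(1, 2), Pow(Add(7, Add(Rational(-2, 5), Mul(6, Pow(-7, -1)))), -1), Add(2, Add(Rational(-2, 5), Mul(6, Pow(-7, -1))))), 2) = Pow(Mul(Rational(1, 2), Pow(Add(7, Add(Rational(-2, 5), Mul(6, Rational(-1, 7)))), -1), Add(2, Add(Rational(-2, 5), Mul(6, Rational(-1, 7))))), 2) = Pow(Mul(Rational(1, 2), Pow(Add(7, Add(Rational(-2, 5), Rational(-6, 7))), -1), Add(2, Add(Rational(-2, 5), Rational(-6, 7)))), 2) = Pow(Mul(Rational(1, 2), Pow(Add(7, Rational(-44, 35)), -1), Add(2, Rational(-44, 35))), 2) = Pow(Mul(Rational(1, 2), Pow(Rational(201, 35), -1), Rational(26, 35)), 2) = Pow(Mul(Rational(1, 2), Rational(35, 201), Rational(26, 35)), 2) = Pow(Rational(13, 201), 2) = Rational(169, 40401)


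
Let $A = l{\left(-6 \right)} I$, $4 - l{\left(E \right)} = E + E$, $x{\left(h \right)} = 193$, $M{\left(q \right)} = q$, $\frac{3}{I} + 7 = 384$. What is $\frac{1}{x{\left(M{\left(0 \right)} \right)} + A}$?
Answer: $\frac{377}{72809} \approx 0.0051779$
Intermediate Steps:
$I = \frac{3}{377}$ ($I = \frac{3}{-7 + 384} = \frac{3}{377} \approx 0.0079576$)
$l{\left(E \right)} = 4 - 2 E$ ($l{\left(E \right)} = 4 - \left(E + E\right) = 4 - 2 E$)
$A = \frac{48}{377}$ ($A = \left(4 - -12\right) \frac{3}{377} = \left(4 + 12\right) \frac{3}{377} = 16 \cdot \frac{3}{377} = \frac{48}{377} \approx 0.12732$)
$\frac{1}{x{\left(M{\left(0 \right)} \right)} + A} = \frac{1}{193 + \frac{48}{377}} = \frac{1}{\frac{72809}{377}} = \frac{377}{72809}$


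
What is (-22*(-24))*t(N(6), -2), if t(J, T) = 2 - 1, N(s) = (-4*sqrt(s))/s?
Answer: 528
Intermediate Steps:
N(s) = -4/sqrt(s)
t(J, T) = 1
(-22*(-24))*t(N(6), -2) = -22*(-24)*1 = 528*1 = 528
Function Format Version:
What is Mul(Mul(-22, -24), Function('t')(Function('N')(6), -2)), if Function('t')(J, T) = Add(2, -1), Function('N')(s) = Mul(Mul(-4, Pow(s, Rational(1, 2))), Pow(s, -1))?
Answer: 528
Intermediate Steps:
Function('N')(s) = Mul(-4, Pow(s, Rational(-1, 2)))
Function('t')(J, T) = 1
Mul(Mul(-22, -24), Function('t')(Function('N')(6), -2)) = Mul(Mul(-22, -24), 1) = Mul(528, 1) = 528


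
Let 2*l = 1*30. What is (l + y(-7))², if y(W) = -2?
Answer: 169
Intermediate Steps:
l = 15 (l = (1*30)/2 = (½)*30 = 15)
(l + y(-7))² = (15 - 2)² = 13² = 169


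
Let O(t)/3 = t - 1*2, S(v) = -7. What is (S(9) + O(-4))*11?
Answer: -275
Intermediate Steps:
O(t) = -6 + 3*t (O(t) = 3*(t - 1*2) = 3*(t - 2) = 3*(-2 + t) = -6 + 3*t)
(S(9) + O(-4))*11 = (-7 + (-6 + 3*(-4)))*11 = (-7 + (-6 - 12))*11 = (-7 - 18)*11 = -25*11 = -275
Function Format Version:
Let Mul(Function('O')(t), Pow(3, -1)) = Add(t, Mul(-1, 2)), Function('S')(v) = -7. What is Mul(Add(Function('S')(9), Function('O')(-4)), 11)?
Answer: -275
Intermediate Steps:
Function('O')(t) = Add(-6, Mul(3, t)) (Function('O')(t) = Mul(3, Add(t, Mul(-1, 2))) = Mul(3, Add(t, -2)) = Mul(3, Add(-2, t)) = Add(-6, Mul(3, t)))
Mul(Add(Function('S')(9), Function('O')(-4)), 11) = Mul(Add(-7, Add(-6, Mul(3, -4))), 11) = Mul(Add(-7, Add(-6, -12)), 11) = Mul(Add(-7, -18), 11) = Mul(-25, 11) = -275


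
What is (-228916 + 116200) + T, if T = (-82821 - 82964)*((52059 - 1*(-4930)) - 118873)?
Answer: 10259326224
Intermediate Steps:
T = 10259438940 (T = -165785*((52059 + 4930) - 118873) = -165785*(56989 - 118873) = -165785*(-61884) = 10259438940)
(-228916 + 116200) + T = (-228916 + 116200) + 10259438940 = -112716 + 10259438940 = 10259326224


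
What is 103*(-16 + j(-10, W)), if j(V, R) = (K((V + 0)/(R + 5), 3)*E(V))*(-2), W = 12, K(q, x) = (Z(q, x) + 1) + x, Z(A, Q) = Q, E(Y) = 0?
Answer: -1648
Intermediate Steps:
K(q, x) = 1 + 2*x (K(q, x) = (x + 1) + x = (1 + x) + x = 1 + 2*x)
j(V, R) = 0 (j(V, R) = ((1 + 2*3)*0)*(-2) = ((1 + 6)*0)*(-2) = (7*0)*(-2) = 0*(-2) = 0)
103*(-16 + j(-10, W)) = 103*(-16 + 0) = 103*(-16) = -1648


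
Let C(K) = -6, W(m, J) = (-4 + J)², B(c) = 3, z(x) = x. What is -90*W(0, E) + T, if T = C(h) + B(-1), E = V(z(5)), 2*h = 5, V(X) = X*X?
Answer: -39693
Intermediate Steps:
V(X) = X²
h = 5/2 (h = (½)*5 = 5/2 ≈ 2.5000)
E = 25 (E = 5² = 25)
T = -3 (T = -6 + 3 = -3)
-90*W(0, E) + T = -90*(-4 + 25)² - 3 = -90*21² - 3 = -90*441 - 3 = -39690 - 3 = -39693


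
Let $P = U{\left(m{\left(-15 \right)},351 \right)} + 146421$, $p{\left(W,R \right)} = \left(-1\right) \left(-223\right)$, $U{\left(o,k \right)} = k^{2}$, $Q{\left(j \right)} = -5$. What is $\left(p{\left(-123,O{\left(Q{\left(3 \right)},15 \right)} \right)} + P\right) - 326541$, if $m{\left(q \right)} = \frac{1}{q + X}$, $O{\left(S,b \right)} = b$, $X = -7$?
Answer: $-56696$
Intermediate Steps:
$m{\left(q \right)} = \frac{1}{-7 + q}$ ($m{\left(q \right)} = \frac{1}{q - 7} = \frac{1}{-7 + q}$)
$p{\left(W,R \right)} = 223$
$P = 269622$ ($P = 351^{2} + 146421 = 123201 + 146421 = 269622$)
$\left(p{\left(-123,O{\left(Q{\left(3 \right)},15 \right)} \right)} + P\right) - 326541 = \left(223 + 269622\right) - 326541 = 269845 - 326541 = -56696$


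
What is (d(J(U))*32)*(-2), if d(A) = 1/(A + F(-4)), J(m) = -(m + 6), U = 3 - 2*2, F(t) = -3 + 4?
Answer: 16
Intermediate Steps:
F(t) = 1
U = -1 (U = 3 - 4 = -1)
J(m) = -6 - m (J(m) = -(6 + m) = -6 - m)
d(A) = 1/(1 + A) (d(A) = 1/(A + 1) = 1/(1 + A))
(d(J(U))*32)*(-2) = (32/(1 + (-6 - 1*(-1))))*(-2) = (32/(1 + (-6 + 1)))*(-2) = (32/(1 - 5))*(-2) = (32/(-4))*(-2) = -¼*32*(-2) = -8*(-2) = 16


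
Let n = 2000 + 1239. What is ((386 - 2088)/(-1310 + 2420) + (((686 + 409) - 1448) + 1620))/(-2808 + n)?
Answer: 18982/6465 ≈ 2.9361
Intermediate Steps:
n = 3239
((386 - 2088)/(-1310 + 2420) + (((686 + 409) - 1448) + 1620))/(-2808 + n) = ((386 - 2088)/(-1310 + 2420) + (((686 + 409) - 1448) + 1620))/(-2808 + 3239) = (-1702/1110 + ((1095 - 1448) + 1620))/431 = (-1702*1/1110 + (-353 + 1620))*(1/431) = (-23/15 + 1267)*(1/431) = (18982/15)*(1/431) = 18982/6465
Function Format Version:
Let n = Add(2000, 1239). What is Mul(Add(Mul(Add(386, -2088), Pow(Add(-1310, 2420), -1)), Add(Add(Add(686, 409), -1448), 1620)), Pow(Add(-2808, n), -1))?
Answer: Rational(18982, 6465) ≈ 2.9361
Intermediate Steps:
n = 3239
Mul(Add(Mul(Add(386, -2088), Pow(Add(-1310, 2420), -1)), Add(Add(Add(686, 409), -1448), 1620)), Pow(Add(-2808, n), -1)) = Mul(Add(Mul(Add(386, -2088), Pow(Add(-1310, 2420), -1)), Add(Add(Add(686, 409), -1448), 1620)), Pow(Add(-2808, 3239), -1)) = Mul(Add(Mul(-1702, Pow(1110, -1)), Add(Add(1095, -1448), 1620)), Pow(431, -1)) = Mul(Add(Mul(-1702, Rational(1, 1110)), Add(-353, 1620)), Rational(1, 431)) = Mul(Add(Rational(-23, 15), 1267), Rational(1, 431)) = Mul(Rational(18982, 15), Rational(1, 431)) = Rational(18982, 6465)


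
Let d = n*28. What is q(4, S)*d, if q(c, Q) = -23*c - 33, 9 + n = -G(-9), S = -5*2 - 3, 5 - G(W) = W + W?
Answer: 112000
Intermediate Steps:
G(W) = 5 - 2*W (G(W) = 5 - (W + W) = 5 - 2*W)
S = -13 (S = -10 - 3 = -13)
n = -32 (n = -9 - (5 - 2*(-9)) = -9 - (5 + 18) = -9 - 1*23 = -9 - 23 = -32)
q(c, Q) = -33 - 23*c
d = -896 (d = -32*28 = -896)
q(4, S)*d = (-33 - 23*4)*(-896) = (-33 - 92)*(-896) = -125*(-896) = 112000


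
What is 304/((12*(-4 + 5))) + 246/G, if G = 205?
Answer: 398/15 ≈ 26.533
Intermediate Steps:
304/((12*(-4 + 5))) + 246/G = 304/((12*(-4 + 5))) + 246/205 = 304/((12*1)) + 246*(1/205) = 304/12 + 6/5 = 304*(1/12) + 6/5 = 76/3 + 6/5 = 398/15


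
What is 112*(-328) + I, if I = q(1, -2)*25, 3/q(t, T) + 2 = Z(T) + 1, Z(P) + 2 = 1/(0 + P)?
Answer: -257302/7 ≈ -36757.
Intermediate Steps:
Z(P) = -2 + 1/P (Z(P) = -2 + 1/(0 + P) = -2 + 1/P)
q(t, T) = 3/(-3 + 1/T) (q(t, T) = 3/(-2 + ((-2 + 1/T) + 1)) = 3/(-2 + (-1 + 1/T)) = 3/(-3 + 1/T))
I = -150/7 (I = -3*(-2)/(-1 + 3*(-2))*25 = -3*(-2)/(-1 - 6)*25 = -3*(-2)/(-7)*25 = -3*(-2)*(-⅐)*25 = -6/7*25 = -150/7 ≈ -21.429)
112*(-328) + I = 112*(-328) - 150/7 = -36736 - 150/7 = -257302/7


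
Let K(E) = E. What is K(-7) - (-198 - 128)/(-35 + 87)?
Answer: -19/26 ≈ -0.73077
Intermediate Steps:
K(-7) - (-198 - 128)/(-35 + 87) = -7 - (-198 - 128)/(-35 + 87) = -7 - (-326)/52 = -7 - 1*(-163/26) = -7 + 163/26 = -19/26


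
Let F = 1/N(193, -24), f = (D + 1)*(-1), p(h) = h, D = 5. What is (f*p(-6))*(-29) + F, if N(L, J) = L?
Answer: -201491/193 ≈ -1044.0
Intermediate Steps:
f = -6 (f = (5 + 1)*(-1) = 6*(-1) = -6)
F = 1/193 ≈ 0.0051813
(f*p(-6))*(-29) + F = -6*(-6)*(-29) + 1/193 = 36*(-29) + 1/193 = -1044 + 1/193 = -201491/193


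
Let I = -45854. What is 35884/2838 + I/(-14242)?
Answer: 160298395/10104699 ≈ 15.864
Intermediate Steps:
35884/2838 + I/(-14242) = 35884/2838 - 45854/(-14242) = 35884*(1/2838) - 45854*(-1/14242) = 17942/1419 + 22927/7121 = 160298395/10104699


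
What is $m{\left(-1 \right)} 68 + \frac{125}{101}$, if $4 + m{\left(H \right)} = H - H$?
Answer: $- \frac{27347}{101} \approx -270.76$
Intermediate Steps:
$m{\left(H \right)} = -4$ ($m{\left(H \right)} = -4 + \left(H - H\right) = -4 + 0 = -4$)
$m{\left(-1 \right)} 68 + \frac{125}{101} = \left(-4\right) 68 + \frac{125}{101} = -272 + 125 \cdot \frac{1}{101} = -272 + \frac{125}{101} = - \frac{27347}{101}$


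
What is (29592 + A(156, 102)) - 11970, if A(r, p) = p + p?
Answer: 17826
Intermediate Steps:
A(r, p) = 2*p
(29592 + A(156, 102)) - 11970 = (29592 + 2*102) - 11970 = (29592 + 204) - 11970 = 29796 - 11970 = 17826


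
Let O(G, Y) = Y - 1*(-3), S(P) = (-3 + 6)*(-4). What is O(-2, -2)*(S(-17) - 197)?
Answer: -209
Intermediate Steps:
S(P) = -12 (S(P) = 3*(-4) = -12)
O(G, Y) = 3 + Y (O(G, Y) = Y + 3 = 3 + Y)
O(-2, -2)*(S(-17) - 197) = (3 - 2)*(-12 - 197) = 1*(-209) = -209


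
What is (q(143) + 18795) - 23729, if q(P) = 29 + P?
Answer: -4762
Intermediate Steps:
(q(143) + 18795) - 23729 = ((29 + 143) + 18795) - 23729 = (172 + 18795) - 23729 = 18967 - 23729 = -4762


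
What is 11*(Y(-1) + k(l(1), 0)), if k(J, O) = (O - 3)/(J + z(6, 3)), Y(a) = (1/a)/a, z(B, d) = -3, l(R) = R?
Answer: 55/2 ≈ 27.500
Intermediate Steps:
Y(a) = a⁻² (Y(a) = 1/(a*a) = a⁻²)
k(J, O) = (-3 + O)/(-3 + J) (k(J, O) = (O - 3)/(J - 3) = (-3 + O)/(-3 + J))
11*(Y(-1) + k(l(1), 0)) = 11*((-1)⁻² + (-3 + 0)/(-3 + 1)) = 11*(1 - 3/(-2)) = 11*(1 - ½*(-3)) = 11*(1 + 3/2) = 11*(5/2) = 55/2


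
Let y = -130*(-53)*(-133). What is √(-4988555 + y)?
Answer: 5*I*√236197 ≈ 2430.0*I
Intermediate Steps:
y = -916370 (y = 6890*(-133) = -916370)
√(-4988555 + y) = √(-4988555 - 916370) = √(-5904925) = 5*I*√236197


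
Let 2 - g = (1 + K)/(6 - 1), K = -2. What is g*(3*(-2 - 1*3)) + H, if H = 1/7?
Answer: -230/7 ≈ -32.857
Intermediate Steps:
g = 11/5 (g = 2 - (1 - 2)/(6 - 1) = 2 - (-1)/5 = 2 - 1*(-1/5) = 2 + 1/5 = 11/5 ≈ 2.2000)
H = 1/7 ≈ 0.14286
g*(3*(-2 - 1*3)) + H = 11*(3*(-2 - 1*3))/5 + 1/7 = 11*(3*(-2 - 3))/5 + 1/7 = 11*(3*(-5))/5 + 1/7 = (11/5)*(-15) + 1/7 = -33 + 1/7 = -230/7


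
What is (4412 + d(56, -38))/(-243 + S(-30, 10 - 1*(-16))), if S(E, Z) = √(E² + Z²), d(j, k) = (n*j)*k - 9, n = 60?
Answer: 29956311/57473 + 246554*√394/57473 ≈ 606.38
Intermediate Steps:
d(j, k) = -9 + 60*j*k (d(j, k) = (60*j)*k - 9 = 60*j*k - 9 = -9 + 60*j*k)
(4412 + d(56, -38))/(-243 + S(-30, 10 - 1*(-16))) = (4412 + (-9 + 60*56*(-38)))/(-243 + √((-30)² + (10 - 1*(-16))²)) = (4412 + (-9 - 127680))/(-243 + √(900 + (10 + 16)²)) = (4412 - 127689)/(-243 + √(900 + 26²)) = -123277/(-243 + √(900 + 676)) = -123277/(-243 + √1576) = -123277/(-243 + 2*√394)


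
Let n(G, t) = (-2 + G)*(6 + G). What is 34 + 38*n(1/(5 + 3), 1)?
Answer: -12877/32 ≈ -402.41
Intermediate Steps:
34 + 38*n(1/(5 + 3), 1) = 34 + 38*(-12 + (1/(5 + 3))² + 4/(5 + 3)) = 34 + 38*(-12 + (1/8)² + 4/8) = 34 + 38*(-12 + (⅛)² + 4*(⅛)) = 34 + 38*(-12 + 1/64 + ½) = 34 + 38*(-735/64) = 34 - 13965/32 = -12877/32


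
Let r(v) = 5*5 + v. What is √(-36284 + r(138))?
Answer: I*√36121 ≈ 190.06*I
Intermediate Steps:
r(v) = 25 + v
√(-36284 + r(138)) = √(-36284 + (25 + 138)) = √(-36284 + 163) = √(-36121) = I*√36121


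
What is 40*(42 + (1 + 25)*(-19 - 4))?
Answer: -22240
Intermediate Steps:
40*(42 + (1 + 25)*(-19 - 4)) = 40*(42 + 26*(-23)) = 40*(42 - 598) = 40*(-556) = -22240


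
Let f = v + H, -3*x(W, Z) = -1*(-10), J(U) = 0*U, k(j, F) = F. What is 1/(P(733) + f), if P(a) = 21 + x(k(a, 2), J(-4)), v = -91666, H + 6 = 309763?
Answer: 3/654326 ≈ 4.5849e-6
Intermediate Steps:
H = 309757 (H = -6 + 309763 = 309757)
J(U) = 0
x(W, Z) = -10/3 (x(W, Z) = -(-1)*(-10)/3 = -⅓*10 = -10/3)
f = 218091 (f = -91666 + 309757 = 218091)
P(a) = 53/3 (P(a) = 21 - 10/3 = 53/3)
1/(P(733) + f) = 1/(53/3 + 218091) = 1/(654326/3) = 3/654326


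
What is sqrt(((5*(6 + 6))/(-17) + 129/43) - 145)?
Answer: I*sqrt(42058)/17 ≈ 12.064*I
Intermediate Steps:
sqrt(((5*(6 + 6))/(-17) + 129/43) - 145) = sqrt(((5*12)*(-1/17) + 129*(1/43)) - 145) = sqrt((60*(-1/17) + 3) - 145) = sqrt((-60/17 + 3) - 145) = sqrt(-9/17 - 145) = sqrt(-2474/17) = I*sqrt(42058)/17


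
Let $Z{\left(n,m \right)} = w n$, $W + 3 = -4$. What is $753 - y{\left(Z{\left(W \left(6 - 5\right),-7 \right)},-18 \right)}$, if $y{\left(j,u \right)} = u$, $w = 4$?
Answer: $771$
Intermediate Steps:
$W = -7$ ($W = -3 - 4 = -7$)
$Z{\left(n,m \right)} = 4 n$
$753 - y{\left(Z{\left(W \left(6 - 5\right),-7 \right)},-18 \right)} = 753 - -18 = 753 + 18 = 771$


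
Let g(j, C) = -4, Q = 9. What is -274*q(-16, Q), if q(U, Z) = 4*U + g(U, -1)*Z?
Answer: 27400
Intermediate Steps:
q(U, Z) = -4*Z + 4*U (q(U, Z) = 4*U - 4*Z = -4*Z + 4*U)
-274*q(-16, Q) = -274*(-4*9 + 4*(-16)) = -274*(-36 - 64) = -274*(-100) = 27400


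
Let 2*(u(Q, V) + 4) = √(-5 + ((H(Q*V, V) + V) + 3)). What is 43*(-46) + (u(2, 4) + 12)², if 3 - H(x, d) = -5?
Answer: -3823/2 + 8*√10 ≈ -1886.2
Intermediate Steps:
H(x, d) = 8 (H(x, d) = 3 - 1*(-5) = 3 + 5 = 8)
u(Q, V) = -4 + √(6 + V)/2 (u(Q, V) = -4 + √(-5 + ((8 + V) + 3))/2 = -4 + √(-5 + (11 + V))/2 = -4 + √(6 + V)/2)
43*(-46) + (u(2, 4) + 12)² = 43*(-46) + ((-4 + √(6 + 4)/2) + 12)² = -1978 + ((-4 + √10/2) + 12)² = -1978 + (8 + √10/2)²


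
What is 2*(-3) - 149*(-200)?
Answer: 29794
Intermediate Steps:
2*(-3) - 149*(-200) = -6 + 29800 = 29794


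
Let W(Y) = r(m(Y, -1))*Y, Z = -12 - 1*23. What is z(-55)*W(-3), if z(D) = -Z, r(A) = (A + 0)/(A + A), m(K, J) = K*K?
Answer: -105/2 ≈ -52.500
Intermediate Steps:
m(K, J) = K**2
r(A) = 1/2 (r(A) = A/((2*A)) = A*(1/(2*A)) = 1/2)
Z = -35 (Z = -12 - 23 = -35)
W(Y) = Y/2
z(D) = 35 (z(D) = -1*(-35) = 35)
z(-55)*W(-3) = 35*((1/2)*(-3)) = 35*(-3/2) = -105/2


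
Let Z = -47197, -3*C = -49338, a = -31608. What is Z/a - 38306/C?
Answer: -72429031/86637528 ≈ -0.83600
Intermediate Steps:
C = 16446 (C = -1/3*(-49338) = 16446)
Z/a - 38306/C = -47197/(-31608) - 38306/16446 = -47197*(-1/31608) - 38306*1/16446 = 47197/31608 - 19153/8223 = -72429031/86637528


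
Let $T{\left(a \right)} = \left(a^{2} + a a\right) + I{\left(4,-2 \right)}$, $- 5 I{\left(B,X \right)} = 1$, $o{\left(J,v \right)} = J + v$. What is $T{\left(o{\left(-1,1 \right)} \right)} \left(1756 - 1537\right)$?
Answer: $- \frac{219}{5} \approx -43.8$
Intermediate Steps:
$I{\left(B,X \right)} = - \frac{1}{5}$ ($I{\left(B,X \right)} = \left(- \frac{1}{5}\right) 1 = - \frac{1}{5}$)
$T{\left(a \right)} = - \frac{1}{5} + 2 a^{2}$ ($T{\left(a \right)} = \left(a^{2} + a a\right) - \frac{1}{5} = \left(a^{2} + a^{2}\right) - \frac{1}{5} = 2 a^{2} - \frac{1}{5} = - \frac{1}{5} + 2 a^{2}$)
$T{\left(o{\left(-1,1 \right)} \right)} \left(1756 - 1537\right) = \left(- \frac{1}{5} + 2 \left(-1 + 1\right)^{2}\right) \left(1756 - 1537\right) = \left(- \frac{1}{5} + 2 \cdot 0^{2}\right) \left(1756 - 1537\right) = \left(- \frac{1}{5} + 2 \cdot 0\right) 219 = \left(- \frac{1}{5} + 0\right) 219 = \left(- \frac{1}{5}\right) 219 = - \frac{219}{5}$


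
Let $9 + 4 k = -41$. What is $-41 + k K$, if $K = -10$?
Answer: $84$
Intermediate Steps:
$k = - \frac{25}{2}$ ($k = - \frac{9}{4} + \frac{1}{4} \left(-41\right) = - \frac{9}{4} - \frac{41}{4} = - \frac{25}{2} \approx -12.5$)
$-41 + k K = -41 - -125 = -41 + 125 = 84$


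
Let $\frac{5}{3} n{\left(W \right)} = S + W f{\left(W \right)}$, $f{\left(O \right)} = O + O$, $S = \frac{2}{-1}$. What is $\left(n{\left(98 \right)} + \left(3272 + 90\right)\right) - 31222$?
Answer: $- \frac{81682}{5} \approx -16336.0$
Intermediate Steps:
$S = -2$ ($S = 2 \left(-1\right) = -2$)
$f{\left(O \right)} = 2 O$
$n{\left(W \right)} = - \frac{6}{5} + \frac{6 W^{2}}{5}$ ($n{\left(W \right)} = \frac{3 \left(-2 + W 2 W\right)}{5} = \frac{3 \left(-2 + 2 W^{2}\right)}{5} = - \frac{6}{5} + \frac{6 W^{2}}{5}$)
$\left(n{\left(98 \right)} + \left(3272 + 90\right)\right) - 31222 = \left(\left(- \frac{6}{5} + \frac{6 \cdot 98^{2}}{5}\right) + \left(3272 + 90\right)\right) - 31222 = \left(\left(- \frac{6}{5} + \frac{6}{5} \cdot 9604\right) + 3362\right) - 31222 = \left(\left(- \frac{6}{5} + \frac{57624}{5}\right) + 3362\right) - 31222 = \left(\frac{57618}{5} + 3362\right) - 31222 = \frac{74428}{5} - 31222 = - \frac{81682}{5}$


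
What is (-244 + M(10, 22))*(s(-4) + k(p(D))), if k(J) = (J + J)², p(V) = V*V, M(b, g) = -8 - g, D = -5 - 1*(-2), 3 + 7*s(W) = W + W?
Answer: -618418/7 ≈ -88345.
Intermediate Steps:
s(W) = -3/7 + 2*W/7 (s(W) = -3/7 + (W + W)/7 = -3/7 + (2*W)/7 = -3/7 + 2*W/7)
D = -3 (D = -5 + 2 = -3)
p(V) = V²
k(J) = 4*J² (k(J) = (2*J)² = 4*J²)
(-244 + M(10, 22))*(s(-4) + k(p(D))) = (-244 + (-8 - 1*22))*((-3/7 + (2/7)*(-4)) + 4*((-3)²)²) = (-244 + (-8 - 22))*((-3/7 - 8/7) + 4*9²) = (-244 - 30)*(-11/7 + 4*81) = -274*(-11/7 + 324) = -274*2257/7 = -618418/7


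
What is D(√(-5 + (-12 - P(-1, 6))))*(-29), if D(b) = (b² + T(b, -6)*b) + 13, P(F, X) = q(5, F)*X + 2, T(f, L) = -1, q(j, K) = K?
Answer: 29*I*√13 ≈ 104.56*I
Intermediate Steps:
P(F, X) = 2 + F*X (P(F, X) = F*X + 2 = 2 + F*X)
D(b) = 13 + b² - b (D(b) = (b² - b) + 13 = 13 + b² - b)
D(√(-5 + (-12 - P(-1, 6))))*(-29) = (13 + (√(-5 + (-12 - (2 - 1*6))))² - √(-5 + (-12 - (2 - 1*6))))*(-29) = (13 + (√(-5 + (-12 - (2 - 6))))² - √(-5 + (-12 - (2 - 6))))*(-29) = (13 + (√(-5 + (-12 - 1*(-4))))² - √(-5 + (-12 - 1*(-4))))*(-29) = (13 + (√(-5 + (-12 + 4)))² - √(-5 + (-12 + 4)))*(-29) = (13 + (√(-5 - 8))² - √(-5 - 8))*(-29) = (13 + (√(-13))² - √(-13))*(-29) = (13 + (I*√13)² - I*√13)*(-29) = (13 - 13 - I*√13)*(-29) = -I*√13*(-29) = 29*I*√13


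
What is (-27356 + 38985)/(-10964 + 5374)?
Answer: -11629/5590 ≈ -2.0803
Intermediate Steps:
(-27356 + 38985)/(-10964 + 5374) = 11629/(-5590) = 11629*(-1/5590) = -11629/5590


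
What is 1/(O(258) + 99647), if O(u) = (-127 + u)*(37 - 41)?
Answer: 1/99123 ≈ 1.0088e-5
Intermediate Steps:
O(u) = 508 - 4*u (O(u) = (-127 + u)*(-4) = 508 - 4*u)
1/(O(258) + 99647) = 1/((508 - 4*258) + 99647) = 1/((508 - 1032) + 99647) = 1/(-524 + 99647) = 1/99123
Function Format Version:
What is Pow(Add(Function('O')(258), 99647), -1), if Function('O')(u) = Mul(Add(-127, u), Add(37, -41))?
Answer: Rational(1, 99123) ≈ 1.0088e-5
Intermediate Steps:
Function('O')(u) = Add(508, Mul(-4, u)) (Function('O')(u) = Mul(Add(-127, u), -4) = Add(508, Mul(-4, u)))
Pow(Add(Function('O')(258), 99647), -1) = Pow(Add(Add(508, Mul(-4, 258)), 99647), -1) = Pow(Add(Add(508, -1032), 99647), -1) = Pow(Add(-524, 99647), -1) = Pow(99123, -1) = Rational(1, 99123)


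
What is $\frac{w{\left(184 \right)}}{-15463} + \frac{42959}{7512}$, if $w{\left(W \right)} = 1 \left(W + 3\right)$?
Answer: $\frac{662870273}{116158056} \approx 5.7066$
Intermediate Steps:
$w{\left(W \right)} = 3 + W$ ($w{\left(W \right)} = 1 \left(3 + W\right) = 3 + W$)
$\frac{w{\left(184 \right)}}{-15463} + \frac{42959}{7512} = \frac{3 + 184}{-15463} + \frac{42959}{7512} = 187 \left(- \frac{1}{15463}\right) + 42959 \cdot \frac{1}{7512} = - \frac{187}{15463} + \frac{42959}{7512} = \frac{662870273}{116158056}$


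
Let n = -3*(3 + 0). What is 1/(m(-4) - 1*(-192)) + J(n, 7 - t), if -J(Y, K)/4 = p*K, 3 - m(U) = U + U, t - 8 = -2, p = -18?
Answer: 14617/203 ≈ 72.005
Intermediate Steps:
t = 6 (t = 8 - 2 = 6)
m(U) = 3 - 2*U (m(U) = 3 - (U + U) = 3 - 2*U)
n = -9 (n = -3*3 = -9)
J(Y, K) = 72*K (J(Y, K) = -(-72)*K = 72*K)
1/(m(-4) - 1*(-192)) + J(n, 7 - t) = 1/((3 - 2*(-4)) - 1*(-192)) + 72*(7 - 1*6) = 1/((3 + 8) + 192) + 72*(7 - 6) = 1/(11 + 192) + 72*1 = 1/203 + 72 = 14617/203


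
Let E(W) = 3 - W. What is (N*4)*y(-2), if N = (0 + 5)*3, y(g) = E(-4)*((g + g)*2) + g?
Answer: -3480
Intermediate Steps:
y(g) = 29*g (y(g) = (3 - 1*(-4))*((g + g)*2) + g = (3 + 4)*((2*g)*2) + g = 7*(4*g) + g = 28*g + g = 29*g)
N = 15 (N = 5*3 = 15)
(N*4)*y(-2) = (15*4)*(29*(-2)) = 60*(-58) = -3480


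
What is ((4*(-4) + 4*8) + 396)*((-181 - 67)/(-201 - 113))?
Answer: 51088/157 ≈ 325.40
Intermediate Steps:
((4*(-4) + 4*8) + 396)*((-181 - 67)/(-201 - 113)) = ((-16 + 32) + 396)*(-248/(-314)) = (16 + 396)*(-248*(-1/314)) = 412*(124/157) = 51088/157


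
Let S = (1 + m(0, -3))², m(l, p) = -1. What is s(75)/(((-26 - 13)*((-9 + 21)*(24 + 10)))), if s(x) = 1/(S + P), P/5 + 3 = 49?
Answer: -1/3659760 ≈ -2.7324e-7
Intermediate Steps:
P = 230 (P = -15 + 5*49 = -15 + 245 = 230)
S = 0 (S = (1 - 1)² = 0² = 0)
s(x) = 1/230 (s(x) = 1/(0 + 230) = 1/230)
s(75)/(((-26 - 13)*((-9 + 21)*(24 + 10)))) = 1/(230*(((-26 - 13)*((-9 + 21)*(24 + 10))))) = 1/(230*((-468*34))) = 1/(230*((-39*408))) = (1/230)/(-15912) = (1/230)*(-1/15912) = -1/3659760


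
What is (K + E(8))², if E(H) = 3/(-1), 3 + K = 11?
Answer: 25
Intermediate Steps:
K = 8 (K = -3 + 11 = 8)
E(H) = -3 (E(H) = 3*(-1) = -3)
(K + E(8))² = (8 - 3)² = 5² = 25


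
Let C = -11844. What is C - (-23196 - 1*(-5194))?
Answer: 6158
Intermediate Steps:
C - (-23196 - 1*(-5194)) = -11844 - (-23196 - 1*(-5194)) = -11844 - (-23196 + 5194) = -11844 - 1*(-18002) = -11844 + 18002 = 6158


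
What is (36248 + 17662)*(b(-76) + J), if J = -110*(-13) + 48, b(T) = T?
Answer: 75581820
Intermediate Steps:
J = 1478 (J = 1430 + 48 = 1478)
(36248 + 17662)*(b(-76) + J) = (36248 + 17662)*(-76 + 1478) = 53910*1402 = 75581820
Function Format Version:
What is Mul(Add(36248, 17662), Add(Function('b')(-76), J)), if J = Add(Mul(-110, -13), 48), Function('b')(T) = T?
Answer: 75581820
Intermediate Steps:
J = 1478 (J = Add(1430, 48) = 1478)
Mul(Add(36248, 17662), Add(Function('b')(-76), J)) = Mul(Add(36248, 17662), Add(-76, 1478)) = Mul(53910, 1402) = 75581820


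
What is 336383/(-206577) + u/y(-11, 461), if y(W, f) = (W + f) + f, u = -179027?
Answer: -37289305492/188191647 ≈ -198.15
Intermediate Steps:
y(W, f) = W + 2*f
336383/(-206577) + u/y(-11, 461) = 336383/(-206577) - 179027/(-11 + 2*461) = 336383*(-1/206577) - 179027/(-11 + 922) = -336383/206577 - 179027/911 = -37289305492/188191647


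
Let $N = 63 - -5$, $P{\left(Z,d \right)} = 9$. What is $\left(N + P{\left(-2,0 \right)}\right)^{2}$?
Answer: $5929$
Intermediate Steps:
$N = 68$ ($N = 63 + 5 = 68$)
$\left(N + P{\left(-2,0 \right)}\right)^{2} = \left(68 + 9\right)^{2} = 77^{2} = 5929$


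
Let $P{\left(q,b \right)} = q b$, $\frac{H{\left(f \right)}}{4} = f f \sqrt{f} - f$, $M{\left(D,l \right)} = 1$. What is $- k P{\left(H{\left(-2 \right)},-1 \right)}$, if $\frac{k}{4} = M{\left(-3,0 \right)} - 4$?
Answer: $-96 - 192 i \sqrt{2} \approx -96.0 - 271.53 i$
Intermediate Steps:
$H{\left(f \right)} = - 4 f + 4 f^{\frac{5}{2}}$ ($H{\left(f \right)} = 4 \left(f f \sqrt{f} - f\right) = 4 \left(f^{2} \sqrt{f} - f\right) = 4 \left(f^{\frac{5}{2}} - f\right) = - 4 f + 4 f^{\frac{5}{2}}$)
$k = -12$ ($k = 4 \left(1 - 4\right) = 4 \left(-3\right) = -12$)
$P{\left(q,b \right)} = b q$
$- k P{\left(H{\left(-2 \right)},-1 \right)} = - \left(-12\right) \left(- (\left(-4\right) \left(-2\right) + 4 \left(-2\right)^{\frac{5}{2}})\right) = - \left(-12\right) \left(- (8 + 4 \cdot 4 i \sqrt{2})\right) = - \left(-12\right) \left(- (8 + 16 i \sqrt{2})\right) = - \left(-12\right) \left(-8 - 16 i \sqrt{2}\right) = - (96 + 192 i \sqrt{2}) = -96 - 192 i \sqrt{2}$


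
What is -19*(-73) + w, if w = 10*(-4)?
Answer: 1347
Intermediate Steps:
w = -40
-19*(-73) + w = -19*(-73) - 40 = 1387 - 40 = 1347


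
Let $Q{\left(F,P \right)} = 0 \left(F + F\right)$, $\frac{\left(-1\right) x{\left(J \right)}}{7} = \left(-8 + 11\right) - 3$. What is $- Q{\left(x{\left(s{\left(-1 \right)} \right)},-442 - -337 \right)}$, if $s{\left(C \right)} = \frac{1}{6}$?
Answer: $0$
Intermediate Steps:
$s{\left(C \right)} = \frac{1}{6}$
$x{\left(J \right)} = 0$ ($x{\left(J \right)} = - 7 \left(\left(-8 + 11\right) - 3\right) = - 7 \left(3 - 3\right) = \left(-7\right) 0 = 0$)
$Q{\left(F,P \right)} = 0$ ($Q{\left(F,P \right)} = 0 \cdot 2 F = 0$)
$- Q{\left(x{\left(s{\left(-1 \right)} \right)},-442 - -337 \right)} = \left(-1\right) 0 = 0$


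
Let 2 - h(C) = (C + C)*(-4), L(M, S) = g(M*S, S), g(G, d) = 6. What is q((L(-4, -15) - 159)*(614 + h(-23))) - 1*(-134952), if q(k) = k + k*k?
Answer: 4368750072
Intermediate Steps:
L(M, S) = 6
h(C) = 2 + 8*C (h(C) = 2 - (C + C)*(-4) = 2 - 2*C*(-4) = 2 - (-8)*C = 2 + 8*C)
q(k) = k + k**2
q((L(-4, -15) - 159)*(614 + h(-23))) - 1*(-134952) = ((6 - 159)*(614 + (2 + 8*(-23))))*(1 + (6 - 159)*(614 + (2 + 8*(-23)))) - 1*(-134952) = (-153*(614 + (2 - 184)))*(1 - 153*(614 + (2 - 184))) + 134952 = (-153*(614 - 182))*(1 - 153*(614 - 182)) + 134952 = (-153*432)*(1 - 153*432) + 134952 = -66096*(1 - 66096) + 134952 = -66096*(-66095) + 134952 = 4368615120 + 134952 = 4368750072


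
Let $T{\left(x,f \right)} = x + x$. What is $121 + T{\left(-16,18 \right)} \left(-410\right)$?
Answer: $13241$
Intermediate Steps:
$T{\left(x,f \right)} = 2 x$
$121 + T{\left(-16,18 \right)} \left(-410\right) = 121 + 2 \left(-16\right) \left(-410\right) = 121 - -13120 = 121 + 13120 = 13241$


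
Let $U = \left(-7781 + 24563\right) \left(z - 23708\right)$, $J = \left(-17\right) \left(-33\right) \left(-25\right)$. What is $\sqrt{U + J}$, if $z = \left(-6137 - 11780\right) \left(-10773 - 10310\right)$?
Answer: $\sqrt{6338903789121} \approx 2.5177 \cdot 10^{6}$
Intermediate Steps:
$J = -14025$ ($J = 561 \left(-25\right) = -14025$)
$z = 377744111$ ($z = \left(-17917\right) \left(-21083\right) = 377744111$)
$U = 6338903803146$ ($U = \left(-7781 + 24563\right) \left(377744111 - 23708\right) = 16782 \cdot 377720403 = 6338903803146$)
$\sqrt{U + J} = \sqrt{6338903803146 - 14025} = \sqrt{6338903789121}$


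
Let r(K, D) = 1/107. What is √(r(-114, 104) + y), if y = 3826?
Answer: 3*√4867109/107 ≈ 61.855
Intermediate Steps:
r(K, D) = 1/107
√(r(-114, 104) + y) = √(1/107 + 3826) = √(409383/107) = 3*√4867109/107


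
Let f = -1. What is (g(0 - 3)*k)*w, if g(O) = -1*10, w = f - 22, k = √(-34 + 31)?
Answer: 230*I*√3 ≈ 398.37*I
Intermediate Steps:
k = I*√3 (k = √(-3) = I*√3 ≈ 1.732*I)
w = -23 (w = -1 - 22 = -23)
g(O) = -10
(g(0 - 3)*k)*w = -10*I*√3*(-23) = 230*I*√3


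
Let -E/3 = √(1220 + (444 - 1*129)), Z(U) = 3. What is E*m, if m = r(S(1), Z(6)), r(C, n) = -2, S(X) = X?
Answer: 6*√1535 ≈ 235.07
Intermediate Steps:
m = -2
E = -3*√1535 (E = -3*√(1220 + (444 - 1*129)) = -3*√(1220 + (444 - 129)) = -3*√(1220 + 315) = -3*√1535 ≈ -117.54)
E*m = -3*√1535*(-2) = 6*√1535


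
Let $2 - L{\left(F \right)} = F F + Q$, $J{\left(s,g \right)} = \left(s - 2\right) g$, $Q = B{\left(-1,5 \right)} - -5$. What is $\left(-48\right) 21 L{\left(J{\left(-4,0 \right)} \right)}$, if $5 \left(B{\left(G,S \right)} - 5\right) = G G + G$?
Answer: $8064$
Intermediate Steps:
$B{\left(G,S \right)} = 5 + \frac{G}{5} + \frac{G^{2}}{5}$ ($B{\left(G,S \right)} = 5 + \frac{G G + G}{5} = 5 + \frac{G^{2} + G}{5} = 5 + \frac{G + G^{2}}{5} = 5 + \left(\frac{G}{5} + \frac{G^{2}}{5}\right) = 5 + \frac{G}{5} + \frac{G^{2}}{5}$)
$Q = 10$ ($Q = \left(5 + \frac{1}{5} \left(-1\right) + \frac{\left(-1\right)^{2}}{5}\right) - -5 = \left(5 - \frac{1}{5} + \frac{1}{5} \cdot 1\right) + 5 = \left(5 - \frac{1}{5} + \frac{1}{5}\right) + 5 = 5 + 5 = 10$)
$J{\left(s,g \right)} = g \left(-2 + s\right)$ ($J{\left(s,g \right)} = \left(-2 + s\right) g = g \left(-2 + s\right)$)
$L{\left(F \right)} = -8 - F^{2}$ ($L{\left(F \right)} = 2 - \left(F F + 10\right) = 2 - \left(F^{2} + 10\right) = 2 - \left(10 + F^{2}\right) = -8 - F^{2}$)
$\left(-48\right) 21 L{\left(J{\left(-4,0 \right)} \right)} = \left(-48\right) 21 \left(-8 - \left(0 \left(-2 - 4\right)\right)^{2}\right) = - 1008 \left(-8 - \left(0 \left(-6\right)\right)^{2}\right) = - 1008 \left(-8 - 0^{2}\right) = - 1008 \left(-8 - 0\right) = - 1008 \left(-8 + 0\right) = \left(-1008\right) \left(-8\right) = 8064$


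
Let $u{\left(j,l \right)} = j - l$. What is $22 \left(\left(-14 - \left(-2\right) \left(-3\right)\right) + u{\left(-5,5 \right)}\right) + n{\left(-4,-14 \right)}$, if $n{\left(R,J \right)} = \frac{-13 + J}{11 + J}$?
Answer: $-651$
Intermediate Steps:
$n{\left(R,J \right)} = \frac{-13 + J}{11 + J}$
$22 \left(\left(-14 - \left(-2\right) \left(-3\right)\right) + u{\left(-5,5 \right)}\right) + n{\left(-4,-14 \right)} = 22 \left(\left(-14 - \left(-2\right) \left(-3\right)\right) - 10\right) + \frac{-13 - 14}{11 - 14} = 22 \left(\left(-14 - 6\right) - 10\right) + \frac{1}{-3} \left(-27\right) = 22 \left(\left(-14 - 6\right) - 10\right) - -9 = 22 \left(-20 - 10\right) + 9 = 22 \left(-30\right) + 9 = -660 + 9 = -651$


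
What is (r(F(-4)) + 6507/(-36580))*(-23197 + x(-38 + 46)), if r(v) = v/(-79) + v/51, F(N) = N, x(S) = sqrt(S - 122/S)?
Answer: 703186040611/147380820 - 30313663*I*sqrt(29)/294761640 ≈ 4771.2 - 0.55382*I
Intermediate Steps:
r(v) = 28*v/4029 (r(v) = v*(-1/79) + v*(1/51) = -v/79 + v/51 = 28*v/4029)
(r(F(-4)) + 6507/(-36580))*(-23197 + x(-38 + 46)) = ((28/4029)*(-4) + 6507/(-36580))*(-23197 + sqrt((-38 + 46) - 122/(-38 + 46))) = (-112/4029 + 6507*(-1/36580))*(-23197 + sqrt(8 - 122/8)) = (-112/4029 - 6507/36580)*(-23197 + sqrt(8 - 122*1/8)) = -30313663*(-23197 + sqrt(8 - 61/4))/147380820 = -30313663*(-23197 + sqrt(-29/4))/147380820 = -30313663*(-23197 + I*sqrt(29)/2)/147380820 = 703186040611/147380820 - 30313663*I*sqrt(29)/294761640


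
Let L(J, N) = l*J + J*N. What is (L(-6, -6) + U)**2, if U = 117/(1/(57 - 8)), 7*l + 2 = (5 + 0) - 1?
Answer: 1629817641/49 ≈ 3.3262e+7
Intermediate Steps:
l = 2/7 (l = -2/7 + ((5 + 0) - 1)/7 = -2/7 + (5 - 1)/7 = -2/7 + (1/7)*4 = -2/7 + 4/7 = 2/7 ≈ 0.28571)
U = 5733 (U = 117/(1/49) = 117*49 = 5733)
L(J, N) = 2*J/7 + J*N
(L(-6, -6) + U)**2 = ((1/7)*(-6)*(2 + 7*(-6)) + 5733)**2 = ((1/7)*(-6)*(2 - 42) + 5733)**2 = ((1/7)*(-6)*(-40) + 5733)**2 = (240/7 + 5733)**2 = (40371/7)**2 = 1629817641/49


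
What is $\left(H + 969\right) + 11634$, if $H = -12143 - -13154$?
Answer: $13614$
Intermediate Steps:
$H = 1011$ ($H = -12143 + 13154 = 1011$)
$\left(H + 969\right) + 11634 = \left(1011 + 969\right) + 11634 = 1980 + 11634 = 13614$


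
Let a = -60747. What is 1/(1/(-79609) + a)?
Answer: -79609/4836007924 ≈ -1.6462e-5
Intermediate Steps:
1/(1/(-79609) + a) = 1/(1/(-79609) - 60747) = 1/(-1/79609 - 60747) = 1/(-4836007924/79609) = -79609/4836007924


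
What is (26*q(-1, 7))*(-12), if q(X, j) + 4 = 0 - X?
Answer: 936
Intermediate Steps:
q(X, j) = -4 - X (q(X, j) = -4 + (0 - X) = -4 - X)
(26*q(-1, 7))*(-12) = (26*(-4 - 1*(-1)))*(-12) = (26*(-4 + 1))*(-12) = (26*(-3))*(-12) = -78*(-12) = 936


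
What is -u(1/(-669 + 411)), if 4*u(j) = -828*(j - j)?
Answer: 0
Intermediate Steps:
u(j) = 0 (u(j) = (-828*(j - j))/4 = (-828*0)/4 = (1/4)*0 = 0)
-u(1/(-669 + 411)) = -1*0 = 0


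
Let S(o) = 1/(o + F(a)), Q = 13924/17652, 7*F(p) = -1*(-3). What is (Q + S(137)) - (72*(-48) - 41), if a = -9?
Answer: 14849214695/4245306 ≈ 3497.8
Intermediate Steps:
F(p) = 3/7 (F(p) = (-1*(-3))/7 = (⅐)*3 = 3/7)
Q = 3481/4413 (Q = 13924*(1/17652) = 3481/4413 ≈ 0.78881)
S(o) = 1/(3/7 + o) (S(o) = 1/(o + 3/7) = 1/(3/7 + o))
(Q + S(137)) - (72*(-48) - 41) = (3481/4413 + 7/(3 + 7*137)) - (72*(-48) - 41) = (3481/4413 + 7/(3 + 959)) - (-3456 - 41) = (3481/4413 + 7/962) - 1*(-3497) = (3481/4413 + 7*(1/962)) + 3497 = (3481/4413 + 7/962) + 3497 = 3379613/4245306 + 3497 = 14849214695/4245306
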